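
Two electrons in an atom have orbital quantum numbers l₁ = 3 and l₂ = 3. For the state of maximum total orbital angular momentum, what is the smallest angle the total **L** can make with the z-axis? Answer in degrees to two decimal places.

θ_min ≈ 22.21°

L runs from |3 − 3| = 0 to 3 + 3 = 6.
Allowed values: L = 0, 1, 2, 3, 4, 5, 6.
The maximum is L = 6, with |L_tot| = ℏ√(6·7) = √42 ℏ.
The minimum angle with z is arccos(6/√42) ≈ 22.21°.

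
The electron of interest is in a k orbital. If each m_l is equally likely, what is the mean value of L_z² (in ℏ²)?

⟨L_z²⟩ = 18.67 ℏ²

For a k orbital, l = 7.
m_l runs from −7 to 7, i.e. {-7, -6, -5, -4, -3, -2, -1, 0, 1, 2, 3, 4, 5, 6, 7}.
⟨L_z²⟩ = ℏ²·l(l+1)/3 = 18.67ℏ².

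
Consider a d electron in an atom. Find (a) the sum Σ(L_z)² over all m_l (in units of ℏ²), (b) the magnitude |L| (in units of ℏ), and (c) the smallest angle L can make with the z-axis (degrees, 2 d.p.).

For a d orbital, l = 2.
Σ m_l² = 10, so Σ(L_z)² = 10 ℏ².
|L| = ℏ√(2·3) = √6 ℏ ≈ 2.449ℏ.
cos θ_min = 2/√6, so θ_min ≈ 35.26°.

Σ(L_z)² = 10 ℏ²; |L| = √6 ℏ ≈ 2.449ℏ; θ_min ≈ 35.26°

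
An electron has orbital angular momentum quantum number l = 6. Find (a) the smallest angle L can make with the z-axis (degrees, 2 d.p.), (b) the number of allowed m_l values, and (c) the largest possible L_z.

cos θ_min = 6/√42, so θ_min ≈ 22.21°.
There are 2l+1 = 13 values of m_l.
L_z,max = lℏ = 6ℏ.

θ_min ≈ 22.21°; 13 values; L_z,max = 6ℏ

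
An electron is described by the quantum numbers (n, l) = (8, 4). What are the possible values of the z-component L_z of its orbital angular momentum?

L_z = m_l ℏ with m_l ranging from −l to +l in integer steps.
For l = 4: m_l ∈ {-4, -3, -2, -1, 0, 1, 2, 3, 4}.

L_z ∈ {−4ℏ, −3ℏ, −2ℏ, −ℏ, 0, ℏ, 2ℏ, 3ℏ, 4ℏ}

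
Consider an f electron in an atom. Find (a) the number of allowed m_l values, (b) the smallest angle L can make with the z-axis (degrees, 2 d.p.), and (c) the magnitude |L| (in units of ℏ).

An f state has l = 3.
There are 2l+1 = 7 values of m_l.
cos θ_min = 3/√12, so θ_min ≈ 30.00°.
|L| = ℏ√(3·4) = 2√3 ℏ ≈ 3.464ℏ.

7 values; θ_min ≈ 30.00°; |L| = 2√3 ℏ ≈ 3.464ℏ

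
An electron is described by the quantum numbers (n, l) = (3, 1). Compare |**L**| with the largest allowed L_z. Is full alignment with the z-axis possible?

|L| = √2 ℏ ≈ 1.4142ℏ, while L_z,max = lℏ = 1ℏ.
Since |L| > L_z,max, the vector can never point exactly along z; the closest it comes is θ_min = arccos(1/√2) ≈ 45.0°.

No: L_z,max = 1ℏ < |L| = √2 ℏ ≈ 1.414ℏ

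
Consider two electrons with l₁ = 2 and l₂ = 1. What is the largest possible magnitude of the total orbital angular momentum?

|L_tot|_max = 2√3 ℏ ≈ 3.464ℏ

L runs from |2 − 1| = 1 to 2 + 1 = 3.
L ∈ {1, 2, 3}.
The largest magnitude corresponds to L = 3: |L_tot| = ℏ√(3·4) = 2√3 ℏ.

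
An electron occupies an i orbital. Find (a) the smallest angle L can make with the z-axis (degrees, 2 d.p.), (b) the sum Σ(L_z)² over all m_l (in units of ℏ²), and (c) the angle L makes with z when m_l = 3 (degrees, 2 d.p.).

θ_min ≈ 22.21°; Σ(L_z)² = 182 ℏ²; θ(m_l=3) ≈ 62.42°

For an i orbital, l = 6.
cos θ_min = 6/√42, so θ_min ≈ 22.21°.
Σ m_l² = 182, so Σ(L_z)² = 182 ℏ².
For m_l = 3: cos θ = 3/√42, θ ≈ 62.42°.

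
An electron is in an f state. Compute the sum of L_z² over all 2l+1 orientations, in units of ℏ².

Σ(L_z)² = 28 ℏ²

For an f orbital, l = 3.
m_l runs from −3 to 3, i.e. {-3, -2, -1, 0, 1, 2, 3}.
Summing m² from −3 to 3: Σ m_l² = 28.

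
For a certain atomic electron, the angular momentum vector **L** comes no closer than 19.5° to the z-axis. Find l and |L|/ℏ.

At minimum angle, m_l = l, so cos θ = l/√(l(l+1)); cos²θ = l/(l+1) = 0.8886.
Thus l = 0.8886/(1 − 0.8886) ≈ 8.
Then |L| = ℏ√(8·9) = 6√2 ℏ.

l = 8, |L| = 6√2 ℏ ≈ 8.485ℏ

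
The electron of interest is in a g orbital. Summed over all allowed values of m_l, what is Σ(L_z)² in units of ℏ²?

A g state has l = 4.
m_l ∈ {-4, -3, -2, -1, 0, 1, 2, 3, 4}.
Σ m_l² = l(l+1)(2l+1)/3 = 4·5·9/3 = 60.

Σ(L_z)² = 60 ℏ²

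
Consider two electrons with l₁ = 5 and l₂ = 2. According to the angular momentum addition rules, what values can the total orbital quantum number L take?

By the triangle rule, |l₁ − l₂| ≤ L ≤ l₁ + l₂.
So L can be 3, 4, 5, 6, 7.

L = 3, 4, 5, 6, 7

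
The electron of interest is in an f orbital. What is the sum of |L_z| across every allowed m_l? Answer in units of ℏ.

Σ|L_z| = 12 ℏ

F corresponds to l = 3.
The allowed m_l values are -3, -2, -1, 0, 1, 2, 3.
Σ|m_l| = 2·3(3+1)/2 = 12.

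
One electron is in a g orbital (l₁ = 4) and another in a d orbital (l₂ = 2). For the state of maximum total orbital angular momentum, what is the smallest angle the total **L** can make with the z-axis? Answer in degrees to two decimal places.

By the triangle rule, |l₁ − l₂| ≤ L ≤ l₁ + l₂.
So L can be 2, 3, 4, 5, 6.
The maximum is L = 6, with |L_tot| = ℏ√(6·7) = √42 ℏ.
The minimum angle with z is arccos(6/√42) ≈ 22.21°.

θ_min ≈ 22.21°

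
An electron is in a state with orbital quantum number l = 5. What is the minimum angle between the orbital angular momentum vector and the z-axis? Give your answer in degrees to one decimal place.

θ_min ≈ 24.1°

|L| = √(l(l+1)) ℏ = √30 ℏ.
The smallest angle corresponds to the largest L_z, i.e. m_l = l = 5, giving L_z = 5ℏ.
cos θ_min = 5/√30, so θ_min ≈ 24.1°.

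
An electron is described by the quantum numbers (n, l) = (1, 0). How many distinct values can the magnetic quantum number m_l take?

1

The number of m_l values is 2l + 1 = 2·0 + 1 = 1.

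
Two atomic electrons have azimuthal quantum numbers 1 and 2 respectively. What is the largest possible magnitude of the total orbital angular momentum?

L runs from |1 − 2| = 1 to 1 + 2 = 3.
L ∈ {1, 2, 3}.
The largest magnitude corresponds to L = 3: |L_tot| = ℏ√(3·4) = 2√3 ℏ.

|L_tot|_max = 2√3 ℏ ≈ 3.464ℏ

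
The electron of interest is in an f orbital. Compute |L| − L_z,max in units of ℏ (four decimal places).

An f state has l = 3.
|L| = 2√3 ℏ ≈ 3.4641ℏ, while L_z,max = lℏ = 3ℏ.
The difference is (2√3 − 3)ℏ ≈ 0.4641ℏ.

|L| − L_z,max ≈ 0.4641ℏ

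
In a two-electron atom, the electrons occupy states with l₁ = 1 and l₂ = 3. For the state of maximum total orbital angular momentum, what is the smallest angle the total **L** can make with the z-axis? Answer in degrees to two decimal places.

θ_min ≈ 26.57°

L runs from |1 − 3| = 2 to 1 + 3 = 4.
L ∈ {2, 3, 4}.
The maximum is L = 4, with |L_tot| = ℏ√(4·5) = 2√5 ℏ.
The minimum angle with z is arccos(4/√20) ≈ 26.57°.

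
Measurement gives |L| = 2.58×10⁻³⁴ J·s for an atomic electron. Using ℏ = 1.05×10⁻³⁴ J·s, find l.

In units of ℏ, |L| ≈ 2.457.
l(l+1) ≈ 2.457² ≈ 6.04, so l = 2.

l = 2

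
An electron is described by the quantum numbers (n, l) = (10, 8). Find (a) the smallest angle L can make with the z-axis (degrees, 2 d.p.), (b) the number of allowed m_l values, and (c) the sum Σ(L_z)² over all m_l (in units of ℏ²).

cos θ_min = 8/√72, so θ_min ≈ 19.47°.
There are 2l+1 = 17 values of m_l.
Σ m_l² = 408, so Σ(L_z)² = 408 ℏ².

θ_min ≈ 19.47°; 17 values; Σ(L_z)² = 408 ℏ²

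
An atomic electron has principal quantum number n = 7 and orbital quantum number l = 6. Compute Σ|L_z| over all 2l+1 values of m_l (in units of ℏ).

The allowed m_l values are -6, -5, -4, -3, -2, -1, 0, 1, 2, 3, 4, 5, 6.
Σ|m_l| = l(l+1) = 42.

Σ|L_z| = 42 ℏ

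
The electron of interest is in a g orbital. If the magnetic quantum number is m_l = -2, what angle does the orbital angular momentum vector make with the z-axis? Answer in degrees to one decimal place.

For a g orbital, l = 4.
|L| = √(l(l+1)) ℏ = 2√5 ℏ.
L_z = m_l ℏ = −2ℏ.
cos θ = L_z/|L| = -2/√20, so θ ≈ 116.6°.

θ ≈ 116.6°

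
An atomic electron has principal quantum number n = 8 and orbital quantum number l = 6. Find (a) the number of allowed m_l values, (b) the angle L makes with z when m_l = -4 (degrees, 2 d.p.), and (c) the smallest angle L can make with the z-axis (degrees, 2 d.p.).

13 values; θ(m_l=-4) ≈ 128.11°; θ_min ≈ 22.21°

There are 2l+1 = 13 values of m_l.
For m_l = -4: cos θ = -4/√42, θ ≈ 128.11°.
cos θ_min = 6/√42, so θ_min ≈ 22.21°.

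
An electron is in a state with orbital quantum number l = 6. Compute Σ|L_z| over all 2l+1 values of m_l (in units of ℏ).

Σ|L_z| = 42 ℏ

m_l runs from −6 to 6, i.e. {-6, -5, -4, -3, -2, -1, 0, 1, 2, 3, 4, 5, 6}.
Σ|m_l| = l(l+1) = 42.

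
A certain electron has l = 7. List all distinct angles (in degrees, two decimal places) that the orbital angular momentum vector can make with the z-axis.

|L| = ℏ√(l(l+1)) = 2√14 ℏ.
cos θ = m_l/√56 for each m_l ∈ {-7, -6, -5, -4, -3, -2, -1, 0, 1, 2, 3, 4, 5, 6, 7}.

θ ∈ {20.70°, 36.70°, 48.08°, 57.69°, 66.37°, 74.50°, 82.32°, 90.00°, 97.68°, 105.50°, 113.63°, 122.31°, 131.92°, 143.30°, 159.30°}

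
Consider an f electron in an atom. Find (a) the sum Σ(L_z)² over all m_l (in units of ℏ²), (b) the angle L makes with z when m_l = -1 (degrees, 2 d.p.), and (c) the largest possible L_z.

Σ(L_z)² = 28 ℏ²; θ(m_l=-1) ≈ 106.78°; L_z,max = 3ℏ

For an f orbital, l = 3.
Σ m_l² = 28, so Σ(L_z)² = 28 ℏ².
For m_l = -1: cos θ = -1/√12, θ ≈ 106.78°.
L_z,max = lℏ = 3ℏ.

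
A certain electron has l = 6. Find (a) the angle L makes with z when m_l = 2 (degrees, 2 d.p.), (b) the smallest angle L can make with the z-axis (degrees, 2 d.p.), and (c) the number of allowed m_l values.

For m_l = 2: cos θ = 2/√42, θ ≈ 72.02°.
cos θ_min = 6/√42, so θ_min ≈ 22.21°.
There are 2l+1 = 13 values of m_l.

θ(m_l=2) ≈ 72.02°; θ_min ≈ 22.21°; 13 values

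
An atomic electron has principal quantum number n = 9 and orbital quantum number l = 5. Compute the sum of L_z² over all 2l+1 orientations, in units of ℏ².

Σ(L_z)² = 110 ℏ²

m_l runs from −5 to 5, i.e. {-5, -4, -3, -2, -1, 0, 1, 2, 3, 4, 5}.
Σ m_l² = l(l+1)(2l+1)/3 = 5·6·11/3 = 110.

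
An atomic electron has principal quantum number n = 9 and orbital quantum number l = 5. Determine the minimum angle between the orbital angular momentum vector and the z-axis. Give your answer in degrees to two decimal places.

θ_min ≈ 24.09°

|L| = √(l(l+1)) ℏ = √30 ℏ.
The smallest angle corresponds to the largest L_z, i.e. m_l = l = 5, giving L_z = 5ℏ.
cos θ_min = 5/√30, so θ_min ≈ 24.09°.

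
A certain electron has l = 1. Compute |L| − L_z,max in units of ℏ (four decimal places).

|L| = √2 ℏ ≈ 1.4142ℏ, while L_z,max = lℏ = 1ℏ.
The difference is (√2 − 1)ℏ ≈ 0.4142ℏ.

|L| − L_z,max ≈ 0.4142ℏ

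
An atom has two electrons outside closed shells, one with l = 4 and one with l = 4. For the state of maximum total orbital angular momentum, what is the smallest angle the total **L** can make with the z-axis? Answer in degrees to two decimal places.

θ_min ≈ 19.47°

Angular momentum addition gives L = |l₁ − l₂|, …, l₁ + l₂.
So L can be 0, 1, 2, 3, 4, 5, 6, 7, 8.
The maximum is L = 8, with |L_tot| = ℏ√(8·9) = 6√2 ℏ.
The minimum angle with z is arccos(8/√72) ≈ 19.47°.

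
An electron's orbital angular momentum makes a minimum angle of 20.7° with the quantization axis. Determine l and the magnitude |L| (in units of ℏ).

At minimum angle, m_l = l, so cos θ = l/√(l(l+1)); cos²θ = l/(l+1) = 0.8751.
Thus l = 0.8751/(1 − 0.8751) ≈ 7.
Then |L| = ℏ√(7·8) = 2√14 ℏ.

l = 7, |L| = 2√14 ℏ ≈ 7.483ℏ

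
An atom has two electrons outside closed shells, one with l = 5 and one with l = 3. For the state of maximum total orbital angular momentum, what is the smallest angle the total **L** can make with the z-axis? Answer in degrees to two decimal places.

The total orbital quantum number L ranges from |l₁ − l₂| to l₁ + l₂ in integer steps.
Allowed values: L = 2, 3, 4, 5, 6, 7, 8.
The maximum is L = 8, with |L_tot| = ℏ√(8·9) = 6√2 ℏ.
The minimum angle with z is arccos(8/√72) ≈ 19.47°.

θ_min ≈ 19.47°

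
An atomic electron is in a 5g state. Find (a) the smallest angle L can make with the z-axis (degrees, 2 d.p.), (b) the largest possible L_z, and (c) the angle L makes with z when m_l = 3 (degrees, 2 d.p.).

θ_min ≈ 26.57°; L_z,max = 4ℏ; θ(m_l=3) ≈ 47.87°

5g means n = 5, l = 4.
cos θ_min = 4/√20, so θ_min ≈ 26.57°.
L_z,max = lℏ = 4ℏ.
For m_l = 3: cos θ = 3/√20, θ ≈ 47.87°.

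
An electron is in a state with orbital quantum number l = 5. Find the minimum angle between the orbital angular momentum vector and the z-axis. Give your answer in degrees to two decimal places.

|L| = √(l(l+1)) ℏ = √30 ℏ.
The smallest angle corresponds to the largest L_z, i.e. m_l = l = 5, giving L_z = 5ℏ.
cos θ_min = 5/√30, so θ_min ≈ 24.09°.

θ_min ≈ 24.09°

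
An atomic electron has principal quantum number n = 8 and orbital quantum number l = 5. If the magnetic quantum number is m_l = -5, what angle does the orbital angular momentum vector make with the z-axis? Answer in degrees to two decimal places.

|L|² = l(l+1)ℏ² = 30ℏ², so |L| = √30 ℏ.
L_z = m_l ℏ = −5ℏ.
cos θ = L_z/|L| = -5/√30, so θ ≈ 155.91°.

θ ≈ 155.91°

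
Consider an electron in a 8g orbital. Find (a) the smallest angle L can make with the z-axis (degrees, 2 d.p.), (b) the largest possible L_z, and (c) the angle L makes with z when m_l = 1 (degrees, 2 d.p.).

The 8g subshell has l = 4.
cos θ_min = 4/√20, so θ_min ≈ 26.57°.
L_z,max = lℏ = 4ℏ.
For m_l = 1: cos θ = 1/√20, θ ≈ 77.08°.

θ_min ≈ 26.57°; L_z,max = 4ℏ; θ(m_l=1) ≈ 77.08°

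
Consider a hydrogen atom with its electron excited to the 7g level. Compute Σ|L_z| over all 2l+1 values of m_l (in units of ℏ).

The 7g level has l = 4.
The allowed m_l values are -4, -3, -2, -1, 0, 1, 2, 3, 4.
Σ|m_l| = 2(1+2+…+4) = 20.

Σ|L_z| = 20 ℏ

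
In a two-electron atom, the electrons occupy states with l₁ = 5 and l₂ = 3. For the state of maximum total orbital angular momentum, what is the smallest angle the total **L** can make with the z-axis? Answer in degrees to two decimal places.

L runs from |5 − 3| = 2 to 5 + 3 = 8.
So L can be 2, 3, 4, 5, 6, 7, 8.
The maximum is L = 8, with |L_tot| = ℏ√(8·9) = 6√2 ℏ.
The minimum angle with z is arccos(8/√72) ≈ 19.47°.

θ_min ≈ 19.47°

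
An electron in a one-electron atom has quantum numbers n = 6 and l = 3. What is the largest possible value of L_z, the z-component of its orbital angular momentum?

L_z = m_l ℏ with m_l ∈ {−3, …, 3}; the maximum is m_l = 3.

L_z,max = 3ℏ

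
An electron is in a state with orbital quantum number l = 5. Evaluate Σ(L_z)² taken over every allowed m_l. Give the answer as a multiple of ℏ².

Σ(L_z)² = 110 ℏ²

The allowed m_l values are -5, -4, -3, -2, -1, 0, 1, 2, 3, 4, 5.
Σ m_l² = 2·(1 + 4 + 9 + 16 + 25) = 110.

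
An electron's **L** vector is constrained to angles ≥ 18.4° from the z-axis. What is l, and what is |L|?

l = 9, |L| = 3√10 ℏ ≈ 9.487ℏ

cos θ_min = l/√(l(l+1)) = √(l/(l+1)), so l/(l+1) = cos²(18.4°) = 0.9004.
l = cos²θ/sin²θ ≈ 9.
Then |L| = ℏ√(9·10) = 3√10 ℏ.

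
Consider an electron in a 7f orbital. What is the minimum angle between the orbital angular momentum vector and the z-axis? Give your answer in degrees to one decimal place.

θ_min ≈ 30.0°

The 7f subshell has l = 3.
|L| = ℏ√(l(l+1)) = 2√3 ℏ.
The smallest angle corresponds to the largest L_z, i.e. m_l = l = 3, giving L_z = 3ℏ.
cos θ_min = 3/√12, so θ_min ≈ 30.0°.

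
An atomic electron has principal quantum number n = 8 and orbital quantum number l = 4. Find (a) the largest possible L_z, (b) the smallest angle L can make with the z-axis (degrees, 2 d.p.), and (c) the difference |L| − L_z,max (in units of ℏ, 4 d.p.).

L_z,max = lℏ = 4ℏ.
cos θ_min = 4/√20, so θ_min ≈ 26.57°.
|L| − L_z,max = (2√5 − 4)ℏ ≈ 0.4721ℏ.

L_z,max = 4ℏ; θ_min ≈ 26.57°; |L|−L_z,max ≈ 0.4721ℏ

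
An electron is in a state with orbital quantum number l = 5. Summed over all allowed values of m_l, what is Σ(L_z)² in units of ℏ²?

m_l ∈ {-5, -4, -3, -2, -1, 0, 1, 2, 3, 4, 5}.
Σ m_l² = 2·(1 + 4 + 9 + 16 + 25) = 110.

Σ(L_z)² = 110 ℏ²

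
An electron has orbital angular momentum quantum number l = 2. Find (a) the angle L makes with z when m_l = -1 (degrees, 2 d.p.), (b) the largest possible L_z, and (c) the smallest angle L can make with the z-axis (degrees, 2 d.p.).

θ(m_l=-1) ≈ 114.09°; L_z,max = 2ℏ; θ_min ≈ 35.26°

For m_l = -1: cos θ = -1/√6, θ ≈ 114.09°.
L_z,max = lℏ = 2ℏ.
cos θ_min = 2/√6, so θ_min ≈ 35.26°.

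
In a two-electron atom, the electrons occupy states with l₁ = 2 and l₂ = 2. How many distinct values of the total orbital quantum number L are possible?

L runs from |2 − 2| = 0 to 2 + 2 = 4.
Allowed values: L = 0, 1, 2, 3, 4.
That is 5 values.

5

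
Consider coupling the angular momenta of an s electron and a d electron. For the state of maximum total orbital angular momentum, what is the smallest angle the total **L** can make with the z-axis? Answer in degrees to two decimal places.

θ_min ≈ 35.26°

By the triangle rule, |l₁ − l₂| ≤ L ≤ l₁ + l₂.
Allowed values: L = 2.
The maximum is L = 2, with |L_tot| = ℏ√(2·3) = √6 ℏ.
The minimum angle with z is arccos(2/√6) ≈ 35.26°.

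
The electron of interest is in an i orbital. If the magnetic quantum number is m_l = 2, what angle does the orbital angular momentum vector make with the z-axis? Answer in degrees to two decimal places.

I corresponds to l = 6.
|L| = ℏ√(l(l+1)) = √42 ℏ.
L_z = m_l ℏ = 2ℏ.
cos θ = L_z/|L| = 2/√42, so θ ≈ 72.02°.

θ ≈ 72.02°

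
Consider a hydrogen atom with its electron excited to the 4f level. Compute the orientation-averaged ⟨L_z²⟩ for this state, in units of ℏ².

⟨L_z²⟩ = 4 ℏ²

The 4f level has l = 3.
m_l ∈ {-3, -2, -1, 0, 1, 2, 3}.
⟨L_z²⟩ = ℏ²·l(l+1)/3 = 4ℏ².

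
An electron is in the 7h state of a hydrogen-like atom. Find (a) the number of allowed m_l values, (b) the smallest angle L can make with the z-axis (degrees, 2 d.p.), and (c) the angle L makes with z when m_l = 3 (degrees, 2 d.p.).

For 7h, l = 5.
There are 2l+1 = 11 values of m_l.
cos θ_min = 5/√30, so θ_min ≈ 24.09°.
For m_l = 3: cos θ = 3/√30, θ ≈ 56.79°.

11 values; θ_min ≈ 24.09°; θ(m_l=3) ≈ 56.79°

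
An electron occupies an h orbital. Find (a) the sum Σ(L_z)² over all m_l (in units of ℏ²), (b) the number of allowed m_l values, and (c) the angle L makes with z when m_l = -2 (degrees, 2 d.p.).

The letter h corresponds to l = 5.
Σ m_l² = 110, so Σ(L_z)² = 110 ℏ².
There are 2l+1 = 11 values of m_l.
For m_l = -2: cos θ = -2/√30, θ ≈ 111.42°.

Σ(L_z)² = 110 ℏ²; 11 values; θ(m_l=-2) ≈ 111.42°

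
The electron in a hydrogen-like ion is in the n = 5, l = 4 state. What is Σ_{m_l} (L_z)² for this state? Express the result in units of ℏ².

Σ(L_z)² = 60 ℏ²

m_l runs from −4 to 4, i.e. {-4, -3, -2, -1, 0, 1, 2, 3, 4}.
Summing m² from −4 to 4: Σ m_l² = 60.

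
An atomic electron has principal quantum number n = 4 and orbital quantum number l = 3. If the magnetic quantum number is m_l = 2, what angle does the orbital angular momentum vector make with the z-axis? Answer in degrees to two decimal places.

θ ≈ 54.74°

|L|² = l(l+1)ℏ² = 12ℏ², so |L| = 2√3 ℏ.
L_z = m_l ℏ = 2ℏ.
cos θ = L_z/|L| = 2/√12, so θ ≈ 54.74°.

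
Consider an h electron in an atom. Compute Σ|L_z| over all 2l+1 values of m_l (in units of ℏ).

Σ|L_z| = 30 ℏ

An h state has l = 5.
The allowed m_l values are -5, -4, -3, -2, -1, 0, 1, 2, 3, 4, 5.
Σ|m_l| = 2(1+2+…+5) = 30.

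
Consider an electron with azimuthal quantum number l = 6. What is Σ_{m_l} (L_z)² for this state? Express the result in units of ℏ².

Σ(L_z)² = 182 ℏ²

m_l runs from −6 to 6, i.e. {-6, -5, -4, -3, -2, -1, 0, 1, 2, 3, 4, 5, 6}.
Σ m_l² = 2·(1 + 4 + 9 + 16 + 25 + 36) = 182.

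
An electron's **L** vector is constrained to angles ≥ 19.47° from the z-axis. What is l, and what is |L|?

l = 8, |L| = 6√2 ℏ ≈ 8.485ℏ

cos²θ_min = l/(l+1) = 0.8889.
Thus l = 0.8889/(1 − 0.8889) ≈ 8.
Then |L| = ℏ√(8·9) = 6√2 ℏ.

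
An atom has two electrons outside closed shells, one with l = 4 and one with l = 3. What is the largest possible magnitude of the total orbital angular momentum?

By the triangle rule, |l₁ − l₂| ≤ L ≤ l₁ + l₂.
L ∈ {1, 2, 3, 4, 5, 6, 7}.
The largest magnitude corresponds to L = 7: |L_tot| = ℏ√(7·8) = 2√14 ℏ.

|L_tot|_max = 2√14 ℏ ≈ 7.483ℏ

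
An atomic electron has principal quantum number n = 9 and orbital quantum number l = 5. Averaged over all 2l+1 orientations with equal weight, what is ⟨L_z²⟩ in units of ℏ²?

The allowed m_l values are -5, -4, -3, -2, -1, 0, 1, 2, 3, 4, 5.
⟨L_z²⟩ = ℏ²·l(l+1)/3 = 10ℏ².

⟨L_z²⟩ = 10 ℏ²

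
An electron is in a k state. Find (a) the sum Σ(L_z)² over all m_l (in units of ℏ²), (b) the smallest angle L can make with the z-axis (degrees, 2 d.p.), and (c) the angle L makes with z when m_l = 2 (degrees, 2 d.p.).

Σ(L_z)² = 280 ℏ²; θ_min ≈ 20.70°; θ(m_l=2) ≈ 74.50°

For a k orbital, l = 7.
Σ m_l² = 280, so Σ(L_z)² = 280 ℏ².
cos θ_min = 7/√56, so θ_min ≈ 20.70°.
For m_l = 2: cos θ = 2/√56, θ ≈ 74.50°.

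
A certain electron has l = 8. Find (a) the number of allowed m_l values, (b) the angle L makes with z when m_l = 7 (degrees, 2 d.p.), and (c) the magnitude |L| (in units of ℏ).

17 values; θ(m_l=7) ≈ 34.42°; |L| = 6√2 ℏ ≈ 8.485ℏ

There are 2l+1 = 17 values of m_l.
For m_l = 7: cos θ = 7/√72, θ ≈ 34.42°.
|L| = ℏ√(8·9) = 6√2 ℏ ≈ 8.485ℏ.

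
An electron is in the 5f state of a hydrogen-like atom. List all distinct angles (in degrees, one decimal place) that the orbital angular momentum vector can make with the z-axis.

θ ∈ {30.0°, 54.7°, 73.2°, 90.0°, 106.8°, 125.3°, 150.0°}

5f means n = 5, l = 3.
|L| = √(l(l+1)) ℏ = 2√3 ℏ.
cos θ = m_l/√12 for each m_l ∈ {-3, -2, -1, 0, 1, 2, 3}.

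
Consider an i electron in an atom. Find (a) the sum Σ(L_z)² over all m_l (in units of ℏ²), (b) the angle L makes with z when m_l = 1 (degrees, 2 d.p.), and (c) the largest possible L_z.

For an i orbital, l = 6.
Σ m_l² = 182, so Σ(L_z)² = 182 ℏ².
For m_l = 1: cos θ = 1/√42, θ ≈ 81.12°.
L_z,max = lℏ = 6ℏ.

Σ(L_z)² = 182 ℏ²; θ(m_l=1) ≈ 81.12°; L_z,max = 6ℏ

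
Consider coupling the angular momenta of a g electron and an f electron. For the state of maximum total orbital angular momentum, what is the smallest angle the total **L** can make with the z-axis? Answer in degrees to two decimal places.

θ_min ≈ 20.70°

Angular momentum addition gives L = |l₁ − l₂|, …, l₁ + l₂.
So L can be 1, 2, 3, 4, 5, 6, 7.
The maximum is L = 7, with |L_tot| = ℏ√(7·8) = 2√14 ℏ.
The minimum angle with z is arccos(7/√56) ≈ 20.70°.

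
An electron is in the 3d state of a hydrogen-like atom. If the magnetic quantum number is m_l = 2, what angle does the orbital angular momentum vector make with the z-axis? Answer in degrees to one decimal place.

θ ≈ 35.3°

3d means n = 3, l = 2.
|L|² = l(l+1)ℏ² = 6ℏ², so |L| = √6 ℏ.
L_z = m_l ℏ = 2ℏ.
cos θ = L_z/|L| = 2/√6, so θ ≈ 35.3°.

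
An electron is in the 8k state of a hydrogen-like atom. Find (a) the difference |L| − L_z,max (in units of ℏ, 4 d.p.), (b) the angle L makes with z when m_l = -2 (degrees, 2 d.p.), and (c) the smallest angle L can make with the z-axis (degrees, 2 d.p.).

8k means n = 8, l = 7.
|L| − L_z,max = (2√14 − 7)ℏ ≈ 0.4833ℏ.
For m_l = -2: cos θ = -2/√56, θ ≈ 105.50°.
cos θ_min = 7/√56, so θ_min ≈ 20.70°.

|L|−L_z,max ≈ 0.4833ℏ; θ(m_l=-2) ≈ 105.50°; θ_min ≈ 20.70°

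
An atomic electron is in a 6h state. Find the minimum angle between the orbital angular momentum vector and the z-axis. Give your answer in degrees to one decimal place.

θ_min ≈ 24.1°

The 6h subshell has l = 5.
|L|² = l(l+1)ℏ² = 30ℏ², so |L| = √30 ℏ.
The smallest angle corresponds to the largest L_z, i.e. m_l = l = 5, giving L_z = 5ℏ.
cos θ_min = 5/√30, so θ_min ≈ 24.1°.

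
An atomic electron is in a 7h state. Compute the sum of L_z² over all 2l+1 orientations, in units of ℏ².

7h means n = 7, l = 5.
m_l runs from −5 to 5, i.e. {-5, -4, -3, -2, -1, 0, 1, 2, 3, 4, 5}.
Σ m_l² = l(l+1)(2l+1)/3 = 5·6·11/3 = 110.

Σ(L_z)² = 110 ℏ²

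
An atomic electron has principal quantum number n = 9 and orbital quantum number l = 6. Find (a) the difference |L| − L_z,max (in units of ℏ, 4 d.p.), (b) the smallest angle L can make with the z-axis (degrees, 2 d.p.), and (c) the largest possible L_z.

|L|−L_z,max ≈ 0.4807ℏ; θ_min ≈ 22.21°; L_z,max = 6ℏ

|L| − L_z,max = (√42 − 6)ℏ ≈ 0.4807ℏ.
cos θ_min = 6/√42, so θ_min ≈ 22.21°.
L_z,max = lℏ = 6ℏ.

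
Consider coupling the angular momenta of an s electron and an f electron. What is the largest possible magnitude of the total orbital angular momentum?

Angular momentum addition gives L = |l₁ − l₂|, …, l₁ + l₂.
L ∈ {3}.
The largest magnitude corresponds to L = 3: |L_tot| = ℏ√(3·4) = 2√3 ℏ.

|L_tot|_max = 2√3 ℏ ≈ 3.464ℏ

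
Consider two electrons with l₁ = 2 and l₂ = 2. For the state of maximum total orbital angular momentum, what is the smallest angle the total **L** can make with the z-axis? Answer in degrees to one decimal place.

L runs from |2 − 2| = 0 to 2 + 2 = 4.
Allowed values: L = 0, 1, 2, 3, 4.
The maximum is L = 4, with |L_tot| = ℏ√(4·5) = 2√5 ℏ.
The minimum angle with z is arccos(4/√20) ≈ 26.6°.

θ_min ≈ 26.6°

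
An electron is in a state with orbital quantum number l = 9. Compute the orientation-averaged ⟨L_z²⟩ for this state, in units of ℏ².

⟨L_z²⟩ = 30 ℏ²

m_l runs from −9 to 9, i.e. {-9, -8, -7, -6, -5, -4, -3, -2, -1, 0, 1, 2, 3, 4, 5, 6, 7, 8, 9}.
Average of L_z² over 19 states: 570/19 ℏ² = 30 ℏ².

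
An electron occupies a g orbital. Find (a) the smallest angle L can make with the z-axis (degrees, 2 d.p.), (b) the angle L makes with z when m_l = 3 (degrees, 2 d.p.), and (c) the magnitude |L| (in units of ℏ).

θ_min ≈ 26.57°; θ(m_l=3) ≈ 47.87°; |L| = 2√5 ℏ ≈ 4.472ℏ

G corresponds to l = 4.
cos θ_min = 4/√20, so θ_min ≈ 26.57°.
For m_l = 3: cos θ = 3/√20, θ ≈ 47.87°.
|L| = ℏ√(4·5) = 2√5 ℏ ≈ 4.472ℏ.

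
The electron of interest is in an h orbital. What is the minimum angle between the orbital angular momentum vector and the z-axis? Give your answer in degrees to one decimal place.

θ_min ≈ 24.1°

For an h orbital, l = 5.
|L|² = l(l+1)ℏ² = 30ℏ², so |L| = √30 ℏ.
The smallest angle corresponds to the largest L_z, i.e. m_l = l = 5, giving L_z = 5ℏ.
cos θ_min = 5/√30, so θ_min ≈ 24.1°.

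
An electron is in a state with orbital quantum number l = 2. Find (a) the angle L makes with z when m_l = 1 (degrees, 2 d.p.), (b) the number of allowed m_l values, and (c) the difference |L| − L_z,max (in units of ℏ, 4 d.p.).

θ(m_l=1) ≈ 65.91°; 5 values; |L|−L_z,max ≈ 0.4495ℏ

For m_l = 1: cos θ = 1/√6, θ ≈ 65.91°.
There are 2l+1 = 5 values of m_l.
|L| − L_z,max = (√6 − 2)ℏ ≈ 0.4495ℏ.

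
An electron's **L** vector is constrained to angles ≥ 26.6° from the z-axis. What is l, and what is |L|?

l = 4, |L| = 2√5 ℏ ≈ 4.472ℏ

cos θ_min = l/√(l(l+1)) = √(l/(l+1)), so l/(l+1) = cos²(26.6°) = 0.7995.
Thus l = 0.7995/(1 − 0.7995) ≈ 4.
Then |L| = ℏ√(4·5) = 2√5 ℏ.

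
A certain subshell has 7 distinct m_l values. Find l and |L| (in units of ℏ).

l = 3, |L| = 2√3 ℏ ≈ 3.464ℏ

2l + 1 = 7 ⇒ l = 3.
|L| = ℏ√(l(l+1)) = ℏ√(3·4) = 2√3 ℏ.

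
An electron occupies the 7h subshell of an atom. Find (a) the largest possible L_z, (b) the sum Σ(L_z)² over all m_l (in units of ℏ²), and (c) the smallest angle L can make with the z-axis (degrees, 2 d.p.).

7h means n = 7, l = 5.
L_z,max = lℏ = 5ℏ.
Σ m_l² = 110, so Σ(L_z)² = 110 ℏ².
cos θ_min = 5/√30, so θ_min ≈ 24.09°.

L_z,max = 5ℏ; Σ(L_z)² = 110 ℏ²; θ_min ≈ 24.09°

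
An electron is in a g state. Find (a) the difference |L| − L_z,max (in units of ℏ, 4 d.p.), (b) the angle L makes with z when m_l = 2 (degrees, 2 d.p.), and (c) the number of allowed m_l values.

|L|−L_z,max ≈ 0.4721ℏ; θ(m_l=2) ≈ 63.43°; 9 values

A g state has l = 4.
|L| − L_z,max = (2√5 − 4)ℏ ≈ 0.4721ℏ.
For m_l = 2: cos θ = 2/√20, θ ≈ 63.43°.
There are 2l+1 = 9 values of m_l.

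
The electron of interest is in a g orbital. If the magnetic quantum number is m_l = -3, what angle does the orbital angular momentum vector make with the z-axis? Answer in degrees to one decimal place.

θ ≈ 132.1°

A g state has l = 4.
|L| = √(l(l+1)) ℏ = 2√5 ℏ.
L_z = m_l ℏ = −3ℏ.
cos θ = L_z/|L| = -3/√20, so θ ≈ 132.1°.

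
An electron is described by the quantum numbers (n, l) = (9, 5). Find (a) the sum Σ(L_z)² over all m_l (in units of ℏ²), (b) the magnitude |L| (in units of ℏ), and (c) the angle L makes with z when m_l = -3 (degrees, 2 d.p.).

Σ(L_z)² = 110 ℏ²; |L| = √30 ℏ ≈ 5.477ℏ; θ(m_l=-3) ≈ 123.21°

Σ m_l² = 110, so Σ(L_z)² = 110 ℏ².
|L| = ℏ√(5·6) = √30 ℏ ≈ 5.477ℏ.
For m_l = -3: cos θ = -3/√30, θ ≈ 123.21°.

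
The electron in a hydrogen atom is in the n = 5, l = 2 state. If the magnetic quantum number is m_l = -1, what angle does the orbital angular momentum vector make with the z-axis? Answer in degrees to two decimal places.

θ ≈ 114.09°

|L| = ℏ√(l(l+1)) = √6 ℏ.
L_z = m_l ℏ = −1ℏ.
cos θ = L_z/|L| = -1/√6, so θ ≈ 114.09°.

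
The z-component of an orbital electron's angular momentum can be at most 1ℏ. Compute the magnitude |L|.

|L| = √2 ℏ ≈ 1.414ℏ

L_z,max = lℏ, so l = 1.
|L| = ℏ√(l(l+1)) = √2 ℏ.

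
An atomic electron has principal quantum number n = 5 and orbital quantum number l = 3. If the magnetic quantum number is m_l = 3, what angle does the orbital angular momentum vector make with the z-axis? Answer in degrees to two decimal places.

|L|² = l(l+1)ℏ² = 12ℏ², so |L| = 2√3 ℏ.
L_z = m_l ℏ = 3ℏ.
cos θ = L_z/|L| = 3/√12, so θ ≈ 30.00°.

θ ≈ 30.00°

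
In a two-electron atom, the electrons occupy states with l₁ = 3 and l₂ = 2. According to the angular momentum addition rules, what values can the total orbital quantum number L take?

By the triangle rule, |l₁ − l₂| ≤ L ≤ l₁ + l₂.
So L can be 1, 2, 3, 4, 5.

L = 1, 2, 3, 4, 5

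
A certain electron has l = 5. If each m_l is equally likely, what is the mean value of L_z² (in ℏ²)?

m_l runs from −5 to 5, i.e. {-5, -4, -3, -2, -1, 0, 1, 2, 3, 4, 5}.
Average of L_z² over 11 states: 110/11 ℏ² = 10 ℏ².

⟨L_z²⟩ = 10 ℏ²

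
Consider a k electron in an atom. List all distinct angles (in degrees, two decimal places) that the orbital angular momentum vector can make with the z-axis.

θ ∈ {20.70°, 36.70°, 48.08°, 57.69°, 66.37°, 74.50°, 82.32°, 90.00°, 97.68°, 105.50°, 113.63°, 122.31°, 131.92°, 143.30°, 159.30°}

For a k orbital, l = 7.
|L|² = l(l+1)ℏ² = 56ℏ², so |L| = 2√14 ℏ.
cos θ = m_l/√56 for each m_l ∈ {-7, -6, -5, -4, -3, -2, -1, 0, 1, 2, 3, 4, 5, 6, 7}.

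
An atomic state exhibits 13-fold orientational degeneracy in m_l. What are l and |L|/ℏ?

13 = 2l + 1, so l = (13−1)/2 = 6.
|L| = ℏ√(l(l+1)) = ℏ√(6·7) = √42 ℏ.

l = 6, |L| = √42 ℏ ≈ 6.481ℏ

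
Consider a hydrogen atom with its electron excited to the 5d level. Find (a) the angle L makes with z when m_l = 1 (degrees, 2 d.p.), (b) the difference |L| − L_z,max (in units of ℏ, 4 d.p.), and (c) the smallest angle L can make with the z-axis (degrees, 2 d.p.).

θ(m_l=1) ≈ 65.91°; |L|−L_z,max ≈ 0.4495ℏ; θ_min ≈ 35.26°

The 5d level has l = 2.
For m_l = 1: cos θ = 1/√6, θ ≈ 65.91°.
|L| − L_z,max = (√6 − 2)ℏ ≈ 0.4495ℏ.
cos θ_min = 2/√6, so θ_min ≈ 35.26°.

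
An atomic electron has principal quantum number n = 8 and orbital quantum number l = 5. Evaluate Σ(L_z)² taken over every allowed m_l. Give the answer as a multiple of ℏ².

Σ(L_z)² = 110 ℏ²

m_l ∈ {-5, -4, -3, -2, -1, 0, 1, 2, 3, 4, 5}.
Σ m_l² = l(l+1)(2l+1)/3 = 5·6·11/3 = 110.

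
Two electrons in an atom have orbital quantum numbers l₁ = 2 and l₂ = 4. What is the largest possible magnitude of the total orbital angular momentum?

|L_tot|_max = √42 ℏ ≈ 6.481ℏ

By the triangle rule, |l₁ − l₂| ≤ L ≤ l₁ + l₂.
So L can be 2, 3, 4, 5, 6.
The largest magnitude corresponds to L = 6: |L_tot| = ℏ√(6·7) = √42 ℏ.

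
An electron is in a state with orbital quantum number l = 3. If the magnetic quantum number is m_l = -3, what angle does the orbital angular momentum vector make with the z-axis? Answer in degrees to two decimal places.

θ ≈ 150.00°

|L| = √(l(l+1)) ℏ = 2√3 ℏ.
L_z = m_l ℏ = −3ℏ.
cos θ = L_z/|L| = -3/√12, so θ ≈ 150.00°.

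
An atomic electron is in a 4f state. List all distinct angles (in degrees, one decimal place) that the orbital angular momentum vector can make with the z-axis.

θ ∈ {30.0°, 54.7°, 73.2°, 90.0°, 106.8°, 125.3°, 150.0°}

The 4f subshell has l = 3.
|L| = √(l(l+1)) ℏ = 2√3 ℏ.
cos θ = m_l/√12 for each m_l ∈ {-3, -2, -1, 0, 1, 2, 3}.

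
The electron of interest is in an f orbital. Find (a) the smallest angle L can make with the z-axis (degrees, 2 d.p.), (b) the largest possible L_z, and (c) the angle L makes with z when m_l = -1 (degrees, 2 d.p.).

θ_min ≈ 30.00°; L_z,max = 3ℏ; θ(m_l=-1) ≈ 106.78°

F corresponds to l = 3.
cos θ_min = 3/√12, so θ_min ≈ 30.00°.
L_z,max = lℏ = 3ℏ.
For m_l = -1: cos θ = -1/√12, θ ≈ 106.78°.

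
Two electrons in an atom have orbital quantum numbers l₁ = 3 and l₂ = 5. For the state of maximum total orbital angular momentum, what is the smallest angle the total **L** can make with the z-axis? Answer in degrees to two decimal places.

θ_min ≈ 19.47°

The total orbital quantum number L ranges from |l₁ − l₂| to l₁ + l₂ in integer steps.
L ∈ {2, 3, 4, 5, 6, 7, 8}.
The maximum is L = 8, with |L_tot| = ℏ√(8·9) = 6√2 ℏ.
The minimum angle with z is arccos(8/√72) ≈ 19.47°.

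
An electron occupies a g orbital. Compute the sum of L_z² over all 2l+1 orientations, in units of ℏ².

Σ(L_z)² = 60 ℏ²

The letter g corresponds to l = 4.
m_l ∈ {-4, -3, -2, -1, 0, 1, 2, 3, 4}.
Σ m_l² = l(l+1)(2l+1)/3 = 4·5·9/3 = 60.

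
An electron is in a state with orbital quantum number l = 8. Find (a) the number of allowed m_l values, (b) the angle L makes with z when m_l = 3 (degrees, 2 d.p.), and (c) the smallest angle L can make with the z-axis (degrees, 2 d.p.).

17 values; θ(m_l=3) ≈ 69.30°; θ_min ≈ 19.47°

There are 2l+1 = 17 values of m_l.
For m_l = 3: cos θ = 3/√72, θ ≈ 69.30°.
cos θ_min = 8/√72, so θ_min ≈ 19.47°.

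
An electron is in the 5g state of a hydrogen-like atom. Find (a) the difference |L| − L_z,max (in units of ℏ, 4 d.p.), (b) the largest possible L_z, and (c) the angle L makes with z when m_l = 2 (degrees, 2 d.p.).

For 5g, l = 4.
|L| − L_z,max = (2√5 − 4)ℏ ≈ 0.4721ℏ.
L_z,max = lℏ = 4ℏ.
For m_l = 2: cos θ = 2/√20, θ ≈ 63.43°.

|L|−L_z,max ≈ 0.4721ℏ; L_z,max = 4ℏ; θ(m_l=2) ≈ 63.43°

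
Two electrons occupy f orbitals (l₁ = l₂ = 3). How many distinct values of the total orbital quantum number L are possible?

Angular momentum addition gives L = |l₁ − l₂|, …, l₁ + l₂.
L ∈ {0, 1, 2, 3, 4, 5, 6}.
That is 7 values.

7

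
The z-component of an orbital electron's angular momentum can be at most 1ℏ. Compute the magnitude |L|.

|L| = √2 ℏ ≈ 1.414ℏ

The maximum L_z equals lℏ, giving l = 1.
|L| = ℏ√(l(l+1)) = √2 ℏ.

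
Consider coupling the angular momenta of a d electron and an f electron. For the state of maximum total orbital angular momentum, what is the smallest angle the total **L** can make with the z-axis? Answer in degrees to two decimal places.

Angular momentum addition gives L = |l₁ − l₂|, …, l₁ + l₂.
L ∈ {1, 2, 3, 4, 5}.
The maximum is L = 5, with |L_tot| = ℏ√(5·6) = √30 ℏ.
The minimum angle with z is arccos(5/√30) ≈ 24.09°.

θ_min ≈ 24.09°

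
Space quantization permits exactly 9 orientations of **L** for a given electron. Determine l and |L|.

9 = 2l + 1, so l = (9−1)/2 = 4.
Then |L| = √(l(l+1)) ℏ = 2√5 ℏ.

l = 4, |L| = 2√5 ℏ ≈ 4.472ℏ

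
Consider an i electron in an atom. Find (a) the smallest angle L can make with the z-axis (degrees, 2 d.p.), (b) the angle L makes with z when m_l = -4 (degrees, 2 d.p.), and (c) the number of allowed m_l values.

An i state has l = 6.
cos θ_min = 6/√42, so θ_min ≈ 22.21°.
For m_l = -4: cos θ = -4/√42, θ ≈ 128.11°.
There are 2l+1 = 13 values of m_l.

θ_min ≈ 22.21°; θ(m_l=-4) ≈ 128.11°; 13 values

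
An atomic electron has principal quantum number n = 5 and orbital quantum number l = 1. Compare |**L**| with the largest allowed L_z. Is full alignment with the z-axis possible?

No: L_z,max = 1ℏ < |L| = √2 ℏ ≈ 1.414ℏ

|L| = √2 ℏ ≈ 1.4142ℏ, while L_z,max = lℏ = 1ℏ.
Since |L| > L_z,max, the vector can never point exactly along z; the closest it comes is θ_min = arccos(1/√2) ≈ 45.0°.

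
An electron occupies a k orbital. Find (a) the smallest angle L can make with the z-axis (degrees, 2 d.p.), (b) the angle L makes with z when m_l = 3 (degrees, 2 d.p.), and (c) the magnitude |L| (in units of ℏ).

K corresponds to l = 7.
cos θ_min = 7/√56, so θ_min ≈ 20.70°.
For m_l = 3: cos θ = 3/√56, θ ≈ 66.37°.
|L| = ℏ√(7·8) = 2√14 ℏ ≈ 7.483ℏ.

θ_min ≈ 20.70°; θ(m_l=3) ≈ 66.37°; |L| = 2√14 ℏ ≈ 7.483ℏ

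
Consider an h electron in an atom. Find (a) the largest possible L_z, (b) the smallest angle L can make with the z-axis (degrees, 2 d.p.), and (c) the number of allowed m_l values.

An h state has l = 5.
L_z,max = lℏ = 5ℏ.
cos θ_min = 5/√30, so θ_min ≈ 24.09°.
There are 2l+1 = 11 values of m_l.

L_z,max = 5ℏ; θ_min ≈ 24.09°; 11 values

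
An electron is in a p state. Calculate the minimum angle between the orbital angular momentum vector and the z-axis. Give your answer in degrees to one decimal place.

θ_min ≈ 45.0°

P corresponds to l = 1.
|L| = ℏ√(l(l+1)) = √2 ℏ.
The smallest angle corresponds to the largest L_z, i.e. m_l = l = 1, giving L_z = 1ℏ.
cos θ_min = 1/√2, so θ_min ≈ 45.0°.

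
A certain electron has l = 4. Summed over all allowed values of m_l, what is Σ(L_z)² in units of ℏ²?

Σ(L_z)² = 60 ℏ²

m_l runs from −4 to 4, i.e. {-4, -3, -2, -1, 0, 1, 2, 3, 4}.
Σ m_l² = l(l+1)(2l+1)/3 = 4·5·9/3 = 60.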